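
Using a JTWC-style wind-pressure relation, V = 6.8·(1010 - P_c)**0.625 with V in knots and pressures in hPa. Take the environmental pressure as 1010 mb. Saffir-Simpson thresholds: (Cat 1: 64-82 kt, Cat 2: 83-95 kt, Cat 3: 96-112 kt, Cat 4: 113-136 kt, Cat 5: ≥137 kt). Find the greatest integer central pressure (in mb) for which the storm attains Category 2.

955 mb

Category 2 begins at V = 83 kt.
Required ΔP = (83/6.8)^(1/0.625) = 12.206^1.600 ≈ 54.77 mb.
P_c ≤ 1010 − 54.77 = 955.23, so the highest integer P_c is 955 mb.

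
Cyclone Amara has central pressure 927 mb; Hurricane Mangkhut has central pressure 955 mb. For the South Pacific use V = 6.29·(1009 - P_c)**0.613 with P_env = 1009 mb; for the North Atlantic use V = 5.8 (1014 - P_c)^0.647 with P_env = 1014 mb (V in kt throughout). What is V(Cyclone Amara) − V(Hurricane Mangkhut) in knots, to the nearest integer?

13 kt

Cyclone Amara: ΔP = 82; V ≈ 6.29 × 82^0.613 ≈ 93.72 kt.
Hurricane Mangkhut: ΔP = 59; V ≈ 5.8 × 59^0.647 ≈ 81.13 kt.
Difference ≈ 93.72 − 81.13 = 12.59 → 13 kt.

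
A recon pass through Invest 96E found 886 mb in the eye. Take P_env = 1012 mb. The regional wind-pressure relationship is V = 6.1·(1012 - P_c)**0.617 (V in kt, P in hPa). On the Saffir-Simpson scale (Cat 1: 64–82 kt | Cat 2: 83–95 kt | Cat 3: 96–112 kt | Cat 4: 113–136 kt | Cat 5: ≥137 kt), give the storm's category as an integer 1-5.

4

ΔP = 1012 − 886 = 126 mb.
V ≈ 6.1 × 126^0.617 = 6.1 × 19.77 ≈ 121 kt.
121 kt falls in the Category 4 band.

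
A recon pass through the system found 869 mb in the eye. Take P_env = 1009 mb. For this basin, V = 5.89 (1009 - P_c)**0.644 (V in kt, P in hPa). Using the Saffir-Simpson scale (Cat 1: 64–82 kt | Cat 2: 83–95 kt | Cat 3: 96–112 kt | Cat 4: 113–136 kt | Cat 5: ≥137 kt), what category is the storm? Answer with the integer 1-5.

5

ΔP = 1009 − 869 = 140 mb.
V ≈ 5.89 × 140^0.644 = 5.89 × 24.10 ≈ 142 kt.
142 kt falls in the Category 5 band.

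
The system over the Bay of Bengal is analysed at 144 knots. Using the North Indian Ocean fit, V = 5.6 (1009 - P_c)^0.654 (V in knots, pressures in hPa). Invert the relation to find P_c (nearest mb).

866 mb

ΔP = (V / 5.6)^(1/0.654) = (144/5.6)^1.529.
144/5.6 = 25.714; 25.714^1.529 ≈ 143.29 mb.
P_c = 1009 − 143.29 = 865.71 ≈ 866 mb.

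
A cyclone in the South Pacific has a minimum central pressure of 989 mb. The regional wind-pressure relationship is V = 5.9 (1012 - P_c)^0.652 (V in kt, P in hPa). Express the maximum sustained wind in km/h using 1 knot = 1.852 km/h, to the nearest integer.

ΔP = 1012 − 989 = 23 mb.
V ≈ 5.9 × 23^0.652 = 5.9 × 7.724 ≈ 45.572 kt.
45.572 × 1.852 ≈ 84.40 km/h → 84 km/h.

84 km/h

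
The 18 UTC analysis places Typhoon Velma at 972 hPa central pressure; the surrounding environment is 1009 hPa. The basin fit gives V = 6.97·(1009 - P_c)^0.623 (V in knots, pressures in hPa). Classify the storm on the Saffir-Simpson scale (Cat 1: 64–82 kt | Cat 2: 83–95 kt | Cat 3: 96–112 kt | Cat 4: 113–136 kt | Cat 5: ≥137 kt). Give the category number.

ΔP = 1009 − 972 = 37 hPa.
V ≈ 6.97 × 37^0.623 = 6.97 × 9.48 ≈ 66 kt.
66 kt falls in the Category 1 band.

1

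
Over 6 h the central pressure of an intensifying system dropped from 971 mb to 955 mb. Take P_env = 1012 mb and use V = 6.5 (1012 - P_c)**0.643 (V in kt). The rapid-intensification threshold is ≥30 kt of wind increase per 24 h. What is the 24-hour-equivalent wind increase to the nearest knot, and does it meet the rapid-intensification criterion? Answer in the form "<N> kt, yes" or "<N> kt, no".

V₁: ΔP = 41, V ≈ 6.5 × 41^0.643 ≈ 70.78 kt.
V₂: ΔP = 57, V ≈ 6.5 × 57^0.643 ≈ 87.49 kt.
ΔV over 6 h = 16.71 kt → 24 h equivalent = 16.71 × 24/6 ≈ 66.84 kt.
67 kt ≥ 30 kt ⇒ rapid intensification.

67 kt, yes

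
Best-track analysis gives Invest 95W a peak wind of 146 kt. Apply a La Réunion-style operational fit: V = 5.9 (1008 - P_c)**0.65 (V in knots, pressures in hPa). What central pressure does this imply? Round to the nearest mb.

ΔP = (V / 5.9)^(1/0.65) = (146/5.9)^1.538.
146/5.9 = 24.746; 24.746^1.538 ≈ 139.27 mb.
P_c = 1008 − 139.27 = 868.73 ≈ 869 mb.

869 mb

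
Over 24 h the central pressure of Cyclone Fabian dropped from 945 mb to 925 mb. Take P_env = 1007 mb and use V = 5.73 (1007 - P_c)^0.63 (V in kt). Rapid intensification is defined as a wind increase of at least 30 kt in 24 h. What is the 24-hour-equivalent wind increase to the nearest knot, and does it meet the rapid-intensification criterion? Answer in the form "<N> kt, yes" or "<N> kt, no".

15 kt, no

V₁: ΔP = 62, V ≈ 5.73 × 62^0.63 ≈ 77.15 kt.
V₂: ΔP = 82, V ≈ 5.73 × 82^0.63 ≈ 92.01 kt.
ΔV over 24 h = 14.86 kt → 24 h equivalent = 14.86 × 24/24 ≈ 14.86 kt.
15 kt < 30 kt ⇒ not rapid intensification.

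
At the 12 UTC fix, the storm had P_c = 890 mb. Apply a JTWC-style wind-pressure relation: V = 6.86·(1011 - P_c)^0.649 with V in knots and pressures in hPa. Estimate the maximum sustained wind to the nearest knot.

154 kt

ΔP = 1011 − 890 = 121 mb.
121^0.649 ≈ 22.476.
V ≈ 6.86 × 22.476 ≈ 154.2 kt.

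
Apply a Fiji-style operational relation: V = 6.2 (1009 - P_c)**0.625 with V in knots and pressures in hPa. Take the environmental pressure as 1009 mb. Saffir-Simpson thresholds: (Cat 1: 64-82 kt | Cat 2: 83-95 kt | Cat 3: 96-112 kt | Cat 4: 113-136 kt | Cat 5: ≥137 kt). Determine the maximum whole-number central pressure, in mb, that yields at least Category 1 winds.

Category 1 begins at V = 64 kt.
Required ΔP = (64/6.2)^(1/0.625) = 10.323^1.600 ≈ 41.89 mb.
P_c ≤ 1009 − 41.89 = 967.11, so the highest integer P_c is 967 mb.

967 mb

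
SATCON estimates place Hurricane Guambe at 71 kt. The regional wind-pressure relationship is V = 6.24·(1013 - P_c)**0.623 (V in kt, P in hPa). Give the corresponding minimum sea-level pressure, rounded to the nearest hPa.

963 hPa

ΔP = (V / 6.24)^(1/0.623) = (71/6.24)^1.605.
71/6.24 = 11.378; 11.378^1.605 ≈ 49.56 hPa.
P_c = 1013 − 49.56 = 963.44 ≈ 963 hPa.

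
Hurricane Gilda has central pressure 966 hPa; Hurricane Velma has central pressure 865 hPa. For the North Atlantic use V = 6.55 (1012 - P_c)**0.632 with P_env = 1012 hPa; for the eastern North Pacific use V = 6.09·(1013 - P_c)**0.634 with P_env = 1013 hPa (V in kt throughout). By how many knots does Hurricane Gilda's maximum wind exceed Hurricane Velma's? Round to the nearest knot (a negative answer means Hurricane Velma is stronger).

Hurricane Gilda: ΔP = 46; V ≈ 6.55 × 46^0.632 ≈ 73.64 kt.
Hurricane Velma: ΔP = 148; V ≈ 6.09 × 148^0.634 ≈ 144.73 kt.
Difference ≈ 73.64 − 144.73 = -71.09 → -71 kt.

-71 kt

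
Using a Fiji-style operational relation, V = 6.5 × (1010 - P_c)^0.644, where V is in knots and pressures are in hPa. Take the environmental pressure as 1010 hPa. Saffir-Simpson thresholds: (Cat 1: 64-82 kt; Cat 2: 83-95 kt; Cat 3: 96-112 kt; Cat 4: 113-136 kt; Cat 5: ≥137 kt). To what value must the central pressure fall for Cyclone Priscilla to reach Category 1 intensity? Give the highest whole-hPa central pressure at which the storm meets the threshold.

Category 1 begins at V = 64 kt.
Required ΔP = (64/6.5)^(1/0.644) = 9.846^1.553 ≈ 34.86 hPa.
P_c ≤ 1010 − 34.86 = 975.14, so the highest integer P_c is 975 hPa.

975 hPa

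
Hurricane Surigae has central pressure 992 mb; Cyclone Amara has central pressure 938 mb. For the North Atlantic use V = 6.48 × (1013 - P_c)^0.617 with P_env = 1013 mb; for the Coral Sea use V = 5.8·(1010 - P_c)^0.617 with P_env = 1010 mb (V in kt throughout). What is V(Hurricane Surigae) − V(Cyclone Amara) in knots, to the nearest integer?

-39 kt

Hurricane Surigae: ΔP = 21; V ≈ 6.48 × 21^0.617 ≈ 42.40 kt.
Cyclone Amara: ΔP = 72; V ≈ 5.8 × 72^0.617 ≈ 81.17 kt.
Difference ≈ 42.40 − 81.17 = -38.77 → -39 kt.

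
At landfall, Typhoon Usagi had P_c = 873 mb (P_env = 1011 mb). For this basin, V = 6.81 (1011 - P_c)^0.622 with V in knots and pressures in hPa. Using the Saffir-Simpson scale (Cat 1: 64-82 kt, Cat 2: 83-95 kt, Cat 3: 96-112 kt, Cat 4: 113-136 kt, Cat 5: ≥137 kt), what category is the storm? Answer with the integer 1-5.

5

ΔP = 1011 − 873 = 138 mb.
V ≈ 6.81 × 138^0.622 = 6.81 × 21.43 ≈ 146 kt.
146 kt falls in the Category 5 band.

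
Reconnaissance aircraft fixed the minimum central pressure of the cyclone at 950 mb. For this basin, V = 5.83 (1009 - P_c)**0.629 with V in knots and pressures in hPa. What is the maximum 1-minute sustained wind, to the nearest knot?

76 kt

ΔP = 1009 − 950 = 59 mb.
59^0.629 ≈ 12.998.
V ≈ 5.83 × 12.998 ≈ 75.8 kt.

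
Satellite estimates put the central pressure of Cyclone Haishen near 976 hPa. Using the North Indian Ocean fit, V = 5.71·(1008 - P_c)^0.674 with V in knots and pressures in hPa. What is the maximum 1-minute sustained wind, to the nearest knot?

ΔP = 1008 − 976 = 32 hPa.
32^0.674 ≈ 10.339.
V ≈ 5.71 × 10.339 ≈ 59.0 kt.

59 kt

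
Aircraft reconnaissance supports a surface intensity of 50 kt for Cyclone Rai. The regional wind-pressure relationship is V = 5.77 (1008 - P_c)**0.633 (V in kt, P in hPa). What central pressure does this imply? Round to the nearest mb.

978 mb

ΔP = (V / 5.77)^(1/0.633) = (50/5.77)^1.580.
50/5.77 = 8.666; 8.666^1.580 ≈ 30.30 mb.
P_c = 1008 − 30.30 = 977.70 ≈ 978 mb.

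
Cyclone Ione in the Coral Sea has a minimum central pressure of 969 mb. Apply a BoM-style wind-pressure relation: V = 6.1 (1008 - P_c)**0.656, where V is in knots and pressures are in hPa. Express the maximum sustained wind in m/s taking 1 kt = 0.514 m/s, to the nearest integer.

35 m/s

ΔP = 1008 − 969 = 39 mb.
V ≈ 6.1 × 39^0.656 = 6.1 × 11.060 ≈ 67.463 kt.
67.463 × 0.514 ≈ 34.68 m/s → 35 m/s.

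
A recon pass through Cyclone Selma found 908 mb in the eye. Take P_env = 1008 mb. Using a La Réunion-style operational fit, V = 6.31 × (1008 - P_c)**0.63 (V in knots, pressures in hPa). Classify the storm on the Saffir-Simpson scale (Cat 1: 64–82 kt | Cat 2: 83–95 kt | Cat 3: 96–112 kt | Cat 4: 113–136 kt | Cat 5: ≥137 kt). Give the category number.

4

ΔP = 1008 − 908 = 100 mb.
V ≈ 6.31 × 100^0.63 = 6.31 × 18.20 ≈ 115 kt.
115 kt falls in the Category 4 band.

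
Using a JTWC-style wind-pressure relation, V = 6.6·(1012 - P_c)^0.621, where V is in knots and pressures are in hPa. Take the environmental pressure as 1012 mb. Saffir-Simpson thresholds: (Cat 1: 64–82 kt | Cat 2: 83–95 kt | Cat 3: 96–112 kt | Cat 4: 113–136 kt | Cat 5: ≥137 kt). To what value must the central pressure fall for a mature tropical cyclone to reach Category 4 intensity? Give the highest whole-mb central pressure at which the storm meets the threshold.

Category 4 begins at V = 113 kt.
Required ΔP = (113/6.6)^(1/0.621) = 17.121^1.610 ≈ 96.91 mb.
P_c ≤ 1012 − 96.91 = 915.09, so the highest integer P_c is 915 mb.

915 mb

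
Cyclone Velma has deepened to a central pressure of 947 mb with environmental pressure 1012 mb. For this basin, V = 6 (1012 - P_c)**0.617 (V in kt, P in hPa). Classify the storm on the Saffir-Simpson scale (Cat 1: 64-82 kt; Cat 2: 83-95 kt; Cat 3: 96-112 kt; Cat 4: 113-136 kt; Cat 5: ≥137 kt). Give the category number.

ΔP = 1012 − 947 = 65 mb.
V ≈ 6 × 65^0.617 = 6 × 13.14 ≈ 79 kt.
79 kt falls in the Category 1 band.

1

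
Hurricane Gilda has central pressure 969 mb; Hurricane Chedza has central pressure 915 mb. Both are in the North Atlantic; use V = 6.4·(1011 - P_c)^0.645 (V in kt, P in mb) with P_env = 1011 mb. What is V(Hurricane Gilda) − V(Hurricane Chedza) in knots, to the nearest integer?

-50 kt

Hurricane Gilda: ΔP = 42; V ≈ 6.4 × 42^0.645 ≈ 71.31 kt.
Hurricane Chedza: ΔP = 96; V ≈ 6.4 × 96^0.645 ≈ 121.55 kt.
Difference ≈ 71.31 − 121.55 = -50.24 → -50 kt.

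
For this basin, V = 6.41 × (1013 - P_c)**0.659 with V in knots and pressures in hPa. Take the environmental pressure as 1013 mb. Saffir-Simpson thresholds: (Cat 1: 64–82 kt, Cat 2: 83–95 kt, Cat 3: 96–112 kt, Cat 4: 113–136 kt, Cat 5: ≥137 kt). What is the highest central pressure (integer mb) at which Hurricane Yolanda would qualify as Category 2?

964 mb

Category 2 begins at V = 83 kt.
Required ΔP = (83/6.41)^(1/0.659) = 12.949^1.517 ≈ 48.72 mb.
P_c ≤ 1013 − 48.72 = 964.28, so the highest integer P_c is 964 mb.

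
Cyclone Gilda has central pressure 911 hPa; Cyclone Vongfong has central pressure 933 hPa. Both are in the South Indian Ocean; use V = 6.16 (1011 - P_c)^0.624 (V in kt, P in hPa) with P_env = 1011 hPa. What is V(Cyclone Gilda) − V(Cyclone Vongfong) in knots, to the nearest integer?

16 kt

Cyclone Gilda: ΔP = 100; V ≈ 6.16 × 100^0.624 ≈ 109.04 kt.
Cyclone Vongfong: ΔP = 78; V ≈ 6.16 × 78^0.624 ≈ 93.38 kt.
Difference ≈ 109.04 − 93.38 = 15.66 → 16 kt.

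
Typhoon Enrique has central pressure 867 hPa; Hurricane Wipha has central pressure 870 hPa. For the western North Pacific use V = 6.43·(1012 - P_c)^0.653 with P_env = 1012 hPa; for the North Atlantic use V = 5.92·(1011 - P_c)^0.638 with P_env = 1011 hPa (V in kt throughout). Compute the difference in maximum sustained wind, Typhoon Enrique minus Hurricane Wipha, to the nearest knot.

Typhoon Enrique: ΔP = 145; V ≈ 6.43 × 145^0.653 ≈ 165.80 kt.
Hurricane Wipha: ΔP = 141; V ≈ 5.92 × 141^0.638 ≈ 139.16 kt.
Difference ≈ 165.80 − 139.16 = 26.64 → 27 kt.

27 kt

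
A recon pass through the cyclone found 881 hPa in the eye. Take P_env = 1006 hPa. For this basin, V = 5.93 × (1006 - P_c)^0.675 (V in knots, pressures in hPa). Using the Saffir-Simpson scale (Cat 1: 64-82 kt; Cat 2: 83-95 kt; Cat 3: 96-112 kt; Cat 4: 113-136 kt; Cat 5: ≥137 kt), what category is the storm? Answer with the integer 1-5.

ΔP = 1006 − 881 = 125 hPa.
V ≈ 5.93 × 125^0.675 = 5.93 × 26.03 ≈ 154 kt.
154 kt falls in the Category 5 band.

5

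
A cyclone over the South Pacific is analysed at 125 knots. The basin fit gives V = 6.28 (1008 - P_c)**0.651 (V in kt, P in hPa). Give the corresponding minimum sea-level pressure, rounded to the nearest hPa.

909 hPa

ΔP = (V / 6.28)^(1/0.651) = (125/6.28)^1.536.
125/6.28 = 19.904; 19.904^1.536 ≈ 98.93 hPa.
P_c = 1008 − 98.93 = 909.07 ≈ 909 hPa.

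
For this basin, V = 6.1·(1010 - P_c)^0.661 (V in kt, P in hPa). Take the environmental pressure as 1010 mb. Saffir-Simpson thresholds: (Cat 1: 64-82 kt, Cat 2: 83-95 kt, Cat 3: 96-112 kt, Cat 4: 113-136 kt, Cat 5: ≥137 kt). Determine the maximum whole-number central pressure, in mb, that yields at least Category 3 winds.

945 mb

Category 3 begins at V = 96 kt.
Required ΔP = (96/6.1)^(1/0.661) = 15.738^1.513 ≈ 64.69 mb.
P_c ≤ 1010 − 64.69 = 945.31, so the highest integer P_c is 945 mb.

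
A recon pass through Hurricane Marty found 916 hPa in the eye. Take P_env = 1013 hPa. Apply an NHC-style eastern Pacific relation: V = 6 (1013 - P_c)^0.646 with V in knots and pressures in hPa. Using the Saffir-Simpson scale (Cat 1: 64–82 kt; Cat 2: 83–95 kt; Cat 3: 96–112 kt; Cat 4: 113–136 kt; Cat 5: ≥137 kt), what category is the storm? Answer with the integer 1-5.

4

ΔP = 1013 − 916 = 97 hPa.
V ≈ 6 × 97^0.646 = 6 × 19.21 ≈ 115 kt.
115 kt falls in the Category 4 band.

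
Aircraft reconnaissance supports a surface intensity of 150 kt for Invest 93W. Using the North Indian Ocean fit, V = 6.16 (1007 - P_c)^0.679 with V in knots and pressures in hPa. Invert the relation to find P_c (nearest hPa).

897 hPa

ΔP = (V / 6.16)^(1/0.679) = (150/6.16)^1.473.
150/6.16 = 24.351; 24.351^1.473 ≈ 110.15 hPa.
P_c = 1007 − 110.15 = 896.85 ≈ 897 hPa.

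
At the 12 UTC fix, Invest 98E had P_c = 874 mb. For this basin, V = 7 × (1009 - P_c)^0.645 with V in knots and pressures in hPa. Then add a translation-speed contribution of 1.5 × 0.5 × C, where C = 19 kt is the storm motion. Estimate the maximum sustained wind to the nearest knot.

180 kt

ΔP = 1009 − 874 = 135 mb.
135^0.645 ≈ 23.663.
V ≈ 7 × 23.663 ≈ 165.6 kt.
Translation term: 1.5 × 0.5 × 19 = 14.25 kt.
Corrected V ≈ 179.85 kt → 180 kt.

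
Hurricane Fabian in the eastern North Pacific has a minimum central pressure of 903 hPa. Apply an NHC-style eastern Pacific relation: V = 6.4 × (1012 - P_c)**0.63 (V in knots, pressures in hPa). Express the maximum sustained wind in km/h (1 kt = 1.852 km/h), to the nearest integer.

ΔP = 1012 − 903 = 109 hPa.
V ≈ 6.4 × 109^0.63 = 6.4 × 19.212 ≈ 122.959 kt.
122.959 × 1.852 ≈ 227.72 km/h → 228 km/h.

228 km/h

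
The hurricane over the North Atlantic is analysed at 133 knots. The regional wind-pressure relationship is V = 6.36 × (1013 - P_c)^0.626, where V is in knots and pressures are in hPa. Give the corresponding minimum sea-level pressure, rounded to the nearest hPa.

ΔP = (V / 6.36)^(1/0.626) = (133/6.36)^1.597.
133/6.36 = 20.912; 20.912^1.597 ≈ 128.60 hPa.
P_c = 1013 − 128.60 = 884.40 ≈ 884 hPa.

884 hPa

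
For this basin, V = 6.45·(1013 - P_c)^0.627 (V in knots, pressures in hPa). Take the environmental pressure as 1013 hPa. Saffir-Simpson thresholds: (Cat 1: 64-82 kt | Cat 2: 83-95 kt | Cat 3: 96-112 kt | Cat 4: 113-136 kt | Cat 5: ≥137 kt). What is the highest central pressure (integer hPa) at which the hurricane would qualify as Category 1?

Category 1 begins at V = 64 kt.
Required ΔP = (64/6.45)^(1/0.627) = 9.922^1.595 ≈ 38.86 hPa.
P_c ≤ 1013 − 38.86 = 974.14, so the highest integer P_c is 974 hPa.

974 hPa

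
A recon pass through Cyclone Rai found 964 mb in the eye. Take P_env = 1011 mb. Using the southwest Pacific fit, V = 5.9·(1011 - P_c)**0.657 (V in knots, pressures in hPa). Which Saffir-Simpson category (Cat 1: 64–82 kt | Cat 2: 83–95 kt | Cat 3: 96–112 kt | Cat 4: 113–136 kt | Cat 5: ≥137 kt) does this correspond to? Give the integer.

ΔP = 1011 − 964 = 47 mb.
V ≈ 5.9 × 47^0.657 = 5.9 × 12.55 ≈ 74 kt.
74 kt falls in the Category 1 band.

1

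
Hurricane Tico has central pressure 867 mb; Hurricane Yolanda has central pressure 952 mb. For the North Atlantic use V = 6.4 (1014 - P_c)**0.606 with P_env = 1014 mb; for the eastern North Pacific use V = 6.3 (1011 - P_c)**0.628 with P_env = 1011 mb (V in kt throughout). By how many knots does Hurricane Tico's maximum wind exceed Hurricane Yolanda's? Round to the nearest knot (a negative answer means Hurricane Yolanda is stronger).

50 kt

Hurricane Tico: ΔP = 147; V ≈ 6.4 × 147^0.606 ≈ 131.70 kt.
Hurricane Yolanda: ΔP = 59; V ≈ 6.3 × 59^0.628 ≈ 81.55 kt.
Difference ≈ 131.70 − 81.55 = 50.15 → 50 kt.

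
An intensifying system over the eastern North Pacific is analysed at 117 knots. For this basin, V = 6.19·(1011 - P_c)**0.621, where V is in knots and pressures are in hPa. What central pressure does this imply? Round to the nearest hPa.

897 hPa

ΔP = (V / 6.19)^(1/0.621) = (117/6.19)^1.610.
117/6.19 = 18.901; 18.901^1.610 ≈ 113.64 hPa.
P_c = 1011 − 113.64 = 897.36 ≈ 897 hPa.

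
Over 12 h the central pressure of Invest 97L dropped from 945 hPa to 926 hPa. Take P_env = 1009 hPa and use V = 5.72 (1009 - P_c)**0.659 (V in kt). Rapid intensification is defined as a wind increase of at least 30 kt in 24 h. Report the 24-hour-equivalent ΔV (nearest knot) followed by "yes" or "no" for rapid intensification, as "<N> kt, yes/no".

33 kt, yes

V₁: ΔP = 64, V ≈ 5.72 × 64^0.659 ≈ 88.65 kt.
V₂: ΔP = 83, V ≈ 5.72 × 83^0.659 ≈ 105.21 kt.
ΔV over 12 h = 16.56 kt → 24 h equivalent = 16.56 × 24/12 ≈ 33.12 kt.
33 kt ≥ 30 kt ⇒ rapid intensification.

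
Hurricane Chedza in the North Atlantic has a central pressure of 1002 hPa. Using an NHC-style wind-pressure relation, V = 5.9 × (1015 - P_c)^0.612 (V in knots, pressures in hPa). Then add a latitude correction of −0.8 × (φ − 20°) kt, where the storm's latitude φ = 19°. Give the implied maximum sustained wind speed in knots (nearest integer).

29 kt

ΔP = 1015 − 1002 = 13 hPa.
13^0.612 ≈ 4.805.
V ≈ 5.9 × 4.805 ≈ 28.4 kt.
Latitude correction: −0.8 × (19 − 20) = 0.8 kt.
Corrected V ≈ 29.2 kt → 29 kt.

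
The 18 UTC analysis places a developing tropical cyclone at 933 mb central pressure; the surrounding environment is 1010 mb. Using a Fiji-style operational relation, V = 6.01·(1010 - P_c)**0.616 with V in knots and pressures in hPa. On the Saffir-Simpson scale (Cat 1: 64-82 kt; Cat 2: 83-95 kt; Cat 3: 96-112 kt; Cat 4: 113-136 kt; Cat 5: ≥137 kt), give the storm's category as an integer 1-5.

ΔP = 1010 − 933 = 77 mb.
V ≈ 6.01 × 77^0.616 = 6.01 × 14.52 ≈ 87 kt.
87 kt falls in the Category 2 band.

2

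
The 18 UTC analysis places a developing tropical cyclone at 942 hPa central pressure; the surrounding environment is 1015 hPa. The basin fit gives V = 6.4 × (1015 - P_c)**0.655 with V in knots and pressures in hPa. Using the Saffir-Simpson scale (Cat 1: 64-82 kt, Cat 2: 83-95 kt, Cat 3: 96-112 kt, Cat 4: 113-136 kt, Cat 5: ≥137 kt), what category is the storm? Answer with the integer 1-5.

3

ΔP = 1015 − 942 = 73 hPa.
V ≈ 6.4 × 73^0.655 = 6.4 × 16.61 ≈ 106 kt.
106 kt falls in the Category 3 band.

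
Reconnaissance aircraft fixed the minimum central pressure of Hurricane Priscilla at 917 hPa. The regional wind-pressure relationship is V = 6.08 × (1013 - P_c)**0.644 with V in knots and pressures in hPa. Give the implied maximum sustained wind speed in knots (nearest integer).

115 kt

ΔP = 1013 − 917 = 96 hPa.
96^0.644 ≈ 18.905.
V ≈ 6.08 × 18.905 ≈ 114.9 kt.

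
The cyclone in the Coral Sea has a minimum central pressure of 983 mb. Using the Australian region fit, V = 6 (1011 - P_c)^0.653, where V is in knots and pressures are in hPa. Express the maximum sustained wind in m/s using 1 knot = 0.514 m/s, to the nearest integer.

27 m/s

ΔP = 1011 − 983 = 28 mb.
V ≈ 6 × 28^0.653 = 6 × 8.810 ≈ 52.862 kt.
52.862 × 0.514 ≈ 27.17 m/s → 27 m/s.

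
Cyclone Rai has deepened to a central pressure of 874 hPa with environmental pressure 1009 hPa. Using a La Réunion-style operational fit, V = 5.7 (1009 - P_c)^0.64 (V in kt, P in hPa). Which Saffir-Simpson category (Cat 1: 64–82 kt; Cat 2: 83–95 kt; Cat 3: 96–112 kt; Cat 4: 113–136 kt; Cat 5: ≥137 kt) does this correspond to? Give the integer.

4

ΔP = 1009 − 874 = 135 hPa.
V ≈ 5.7 × 135^0.64 = 5.7 × 23.09 ≈ 132 kt.
132 kt falls in the Category 4 band.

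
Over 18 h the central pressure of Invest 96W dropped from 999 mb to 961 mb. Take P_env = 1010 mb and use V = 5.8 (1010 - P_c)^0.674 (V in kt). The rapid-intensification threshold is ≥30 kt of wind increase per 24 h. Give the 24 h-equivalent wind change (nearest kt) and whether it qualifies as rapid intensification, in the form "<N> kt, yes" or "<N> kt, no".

V₁: ΔP = 11, V ≈ 5.8 × 11^0.674 ≈ 29.20 kt.
V₂: ΔP = 49, V ≈ 5.8 × 49^0.674 ≈ 79.91 kt.
ΔV over 18 h = 50.71 kt → 24 h equivalent = 50.71 × 24/18 ≈ 67.61 kt.
68 kt ≥ 30 kt ⇒ rapid intensification.

68 kt, yes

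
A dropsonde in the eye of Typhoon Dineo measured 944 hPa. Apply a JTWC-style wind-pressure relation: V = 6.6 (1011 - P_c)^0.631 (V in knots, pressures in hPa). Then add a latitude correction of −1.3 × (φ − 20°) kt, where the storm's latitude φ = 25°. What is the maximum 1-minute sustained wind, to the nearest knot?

ΔP = 1011 − 944 = 67 hPa.
67^0.631 ≈ 14.199.
V ≈ 6.6 × 14.199 ≈ 93.7 kt.
Latitude correction: −1.3 × (25 − 20) = -6.5 kt.
Corrected V ≈ 87.2 kt → 87 kt.

87 kt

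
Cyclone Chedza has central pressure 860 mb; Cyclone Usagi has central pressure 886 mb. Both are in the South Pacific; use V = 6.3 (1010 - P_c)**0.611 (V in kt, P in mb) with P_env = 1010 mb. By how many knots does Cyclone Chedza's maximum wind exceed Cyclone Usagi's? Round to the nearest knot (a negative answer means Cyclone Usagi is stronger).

15 kt

Cyclone Chedza: ΔP = 150; V ≈ 6.3 × 150^0.611 ≈ 134.57 kt.
Cyclone Usagi: ΔP = 124; V ≈ 6.3 × 124^0.611 ≈ 119.79 kt.
Difference ≈ 134.57 − 119.79 = 14.78 → 15 kt.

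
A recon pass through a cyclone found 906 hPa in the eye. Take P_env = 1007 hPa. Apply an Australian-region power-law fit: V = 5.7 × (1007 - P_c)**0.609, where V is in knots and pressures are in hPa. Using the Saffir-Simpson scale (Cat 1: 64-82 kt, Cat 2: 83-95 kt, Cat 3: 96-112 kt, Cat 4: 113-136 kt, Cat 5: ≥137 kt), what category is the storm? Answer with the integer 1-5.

ΔP = 1007 − 906 = 101 hPa.
V ≈ 5.7 × 101^0.609 = 5.7 × 16.62 ≈ 95 kt.
95 kt falls in the Category 2 band.

2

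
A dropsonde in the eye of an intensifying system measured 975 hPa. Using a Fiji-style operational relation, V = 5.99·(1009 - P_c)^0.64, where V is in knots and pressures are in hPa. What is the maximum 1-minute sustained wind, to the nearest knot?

ΔP = 1009 − 975 = 34 hPa.
34^0.64 ≈ 9.553.
V ≈ 5.99 × 9.553 ≈ 57.2 kt.

57 kt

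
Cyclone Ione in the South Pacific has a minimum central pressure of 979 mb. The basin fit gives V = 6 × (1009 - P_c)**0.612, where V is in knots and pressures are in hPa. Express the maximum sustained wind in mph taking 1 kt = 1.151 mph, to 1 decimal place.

55.4 mph

ΔP = 1009 − 979 = 30 mb.
V ≈ 6 × 30^0.612 = 6 × 8.017 ≈ 48.100 kt.
48.100 × 1.151 ≈ 55.36 mph → 55.4 mph.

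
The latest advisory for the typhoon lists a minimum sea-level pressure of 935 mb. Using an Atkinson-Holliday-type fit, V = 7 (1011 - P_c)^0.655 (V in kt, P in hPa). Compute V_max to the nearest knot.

ΔP = 1011 − 935 = 76 mb.
76^0.655 ≈ 17.058.
V ≈ 7 × 17.058 ≈ 119.4 kt.

119 kt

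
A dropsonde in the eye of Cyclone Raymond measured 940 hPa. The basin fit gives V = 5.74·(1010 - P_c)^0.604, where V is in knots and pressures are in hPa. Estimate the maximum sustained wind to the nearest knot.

75 kt

ΔP = 1010 − 940 = 70 hPa.
70^0.604 ≈ 13.015.
V ≈ 5.74 × 13.015 ≈ 74.7 kt.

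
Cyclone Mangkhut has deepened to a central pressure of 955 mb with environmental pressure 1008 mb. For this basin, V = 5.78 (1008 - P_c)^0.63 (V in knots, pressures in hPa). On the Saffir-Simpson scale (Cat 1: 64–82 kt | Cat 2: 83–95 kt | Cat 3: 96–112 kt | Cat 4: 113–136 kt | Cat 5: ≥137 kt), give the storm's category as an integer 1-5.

1

ΔP = 1008 − 955 = 53 mb.
V ≈ 5.78 × 53^0.63 = 5.78 × 12.20 ≈ 71 kt.
71 kt falls in the Category 1 band.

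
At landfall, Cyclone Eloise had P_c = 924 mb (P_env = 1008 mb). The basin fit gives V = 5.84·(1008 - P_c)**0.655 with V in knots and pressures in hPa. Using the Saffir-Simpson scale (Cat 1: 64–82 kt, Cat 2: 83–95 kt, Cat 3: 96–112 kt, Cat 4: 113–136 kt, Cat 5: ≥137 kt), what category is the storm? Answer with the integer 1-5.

3

ΔP = 1008 − 924 = 84 mb.
V ≈ 5.84 × 84^0.655 = 5.84 × 18.21 ≈ 106 kt.
106 kt falls in the Category 3 band.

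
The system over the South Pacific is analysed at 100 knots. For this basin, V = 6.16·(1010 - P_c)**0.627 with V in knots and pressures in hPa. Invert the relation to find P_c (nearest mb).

925 mb

ΔP = (V / 6.16)^(1/0.627) = (100/6.16)^1.595.
100/6.16 = 16.234; 16.234^1.595 ≈ 85.21 mb.
P_c = 1010 − 85.21 = 924.79 ≈ 925 mb.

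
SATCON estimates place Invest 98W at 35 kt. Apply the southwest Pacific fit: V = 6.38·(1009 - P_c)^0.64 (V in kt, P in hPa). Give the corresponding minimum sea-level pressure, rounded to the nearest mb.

995 mb

ΔP = (V / 6.38)^(1/0.64) = (35/6.38)^1.562.
35/6.38 = 5.486; 5.486^1.562 ≈ 14.29 mb.
P_c = 1009 − 14.29 = 994.71 ≈ 995 mb.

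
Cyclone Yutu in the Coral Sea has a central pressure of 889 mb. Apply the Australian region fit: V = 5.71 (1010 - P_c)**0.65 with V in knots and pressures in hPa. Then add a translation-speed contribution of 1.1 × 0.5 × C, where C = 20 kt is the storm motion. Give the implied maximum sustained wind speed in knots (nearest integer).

ΔP = 1010 − 889 = 121 mb.
121^0.65 ≈ 22.585.
V ≈ 5.71 × 22.585 ≈ 129.0 kt.
Translation term: 1.1 × 0.5 × 20 = 11 kt.
Corrected V ≈ 140 kt → 140 kt.

140 kt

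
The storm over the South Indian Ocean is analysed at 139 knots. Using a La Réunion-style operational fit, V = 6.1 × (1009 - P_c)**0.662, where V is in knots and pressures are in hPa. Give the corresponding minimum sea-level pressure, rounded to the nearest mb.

ΔP = (V / 6.1)^(1/0.662) = (139/6.1)^1.511.
139/6.1 = 22.787; 22.787^1.511 ≈ 112.43 mb.
P_c = 1009 − 112.43 = 896.57 ≈ 897 mb.

897 mb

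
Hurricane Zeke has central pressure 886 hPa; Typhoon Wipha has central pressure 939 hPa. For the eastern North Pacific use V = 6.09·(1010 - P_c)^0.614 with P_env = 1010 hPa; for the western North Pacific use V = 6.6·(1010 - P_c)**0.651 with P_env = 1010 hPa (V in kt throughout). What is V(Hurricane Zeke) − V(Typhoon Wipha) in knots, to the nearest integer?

12 kt

Hurricane Zeke: ΔP = 124; V ≈ 6.09 × 124^0.614 ≈ 117.48 kt.
Typhoon Wipha: ΔP = 71; V ≈ 6.6 × 71^0.651 ≈ 105.86 kt.
Difference ≈ 117.48 − 105.86 = 11.62 → 12 kt.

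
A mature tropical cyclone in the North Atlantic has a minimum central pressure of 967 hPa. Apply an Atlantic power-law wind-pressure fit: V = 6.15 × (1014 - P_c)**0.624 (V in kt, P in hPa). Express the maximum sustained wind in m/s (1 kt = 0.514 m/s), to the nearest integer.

ΔP = 1014 − 967 = 47 hPa.
V ≈ 6.15 × 47^0.624 = 6.15 × 11.051 ≈ 67.962 kt.
67.962 × 0.514 ≈ 34.93 m/s → 35 m/s.

35 m/s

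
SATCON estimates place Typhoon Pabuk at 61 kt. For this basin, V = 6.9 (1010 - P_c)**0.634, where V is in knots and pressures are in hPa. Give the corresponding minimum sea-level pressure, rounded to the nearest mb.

ΔP = (V / 6.9)^(1/0.634) = (61/6.9)^1.577.
61/6.9 = 8.841; 8.841^1.577 ≈ 31.11 mb.
P_c = 1010 − 31.11 = 978.89 ≈ 979 mb.

979 mb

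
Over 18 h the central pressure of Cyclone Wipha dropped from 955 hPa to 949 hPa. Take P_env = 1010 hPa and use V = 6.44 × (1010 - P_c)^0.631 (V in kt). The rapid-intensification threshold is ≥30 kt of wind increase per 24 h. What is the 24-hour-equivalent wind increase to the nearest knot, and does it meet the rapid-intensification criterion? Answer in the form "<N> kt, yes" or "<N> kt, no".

7 kt, no

V₁: ΔP = 55, V ≈ 6.44 × 55^0.631 ≈ 80.73 kt.
V₂: ΔP = 61, V ≈ 6.44 × 61^0.631 ≈ 86.18 kt.
ΔV over 18 h = 5.45 kt → 24 h equivalent = 5.45 × 24/18 ≈ 7.27 kt.
7 kt < 30 kt ⇒ not rapid intensification.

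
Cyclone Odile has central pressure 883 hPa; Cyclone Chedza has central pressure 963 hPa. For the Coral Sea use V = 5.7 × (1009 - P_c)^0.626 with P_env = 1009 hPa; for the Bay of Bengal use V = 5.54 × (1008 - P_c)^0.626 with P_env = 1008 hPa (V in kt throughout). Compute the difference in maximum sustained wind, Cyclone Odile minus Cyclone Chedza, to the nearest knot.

Cyclone Odile: ΔP = 126; V ≈ 5.7 × 126^0.626 ≈ 117.68 kt.
Cyclone Chedza: ΔP = 45; V ≈ 5.54 × 45^0.626 ≈ 60.04 kt.
Difference ≈ 117.68 − 60.04 = 57.64 → 58 kt.

58 kt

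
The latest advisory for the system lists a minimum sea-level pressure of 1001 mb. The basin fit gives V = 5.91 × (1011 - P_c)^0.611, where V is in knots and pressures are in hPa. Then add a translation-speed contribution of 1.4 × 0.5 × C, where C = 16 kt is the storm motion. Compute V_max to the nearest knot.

ΔP = 1011 − 1001 = 10 mb.
10^0.611 ≈ 4.083.
V ≈ 5.91 × 4.083 ≈ 24.1 kt.
Translation term: 1.4 × 0.5 × 16 = 11.2 kt.
Corrected V ≈ 35.3 kt → 35 kt.

35 kt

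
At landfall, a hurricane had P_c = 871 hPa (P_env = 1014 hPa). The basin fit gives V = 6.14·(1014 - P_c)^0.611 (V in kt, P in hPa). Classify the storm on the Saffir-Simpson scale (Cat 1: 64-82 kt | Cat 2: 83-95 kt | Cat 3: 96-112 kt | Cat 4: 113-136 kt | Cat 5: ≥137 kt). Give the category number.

4

ΔP = 1014 − 871 = 143 hPa.
V ≈ 6.14 × 143^0.611 = 6.14 × 20.74 ≈ 127 kt.
127 kt falls in the Category 4 band.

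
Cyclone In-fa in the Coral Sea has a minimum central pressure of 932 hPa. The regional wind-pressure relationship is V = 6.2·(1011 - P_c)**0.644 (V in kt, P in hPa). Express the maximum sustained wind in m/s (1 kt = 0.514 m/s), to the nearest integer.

53 m/s

ΔP = 1011 − 932 = 79 hPa.
V ≈ 6.2 × 79^0.644 = 6.2 × 16.675 ≈ 103.386 kt.
103.386 × 0.514 ≈ 53.14 m/s → 53 m/s.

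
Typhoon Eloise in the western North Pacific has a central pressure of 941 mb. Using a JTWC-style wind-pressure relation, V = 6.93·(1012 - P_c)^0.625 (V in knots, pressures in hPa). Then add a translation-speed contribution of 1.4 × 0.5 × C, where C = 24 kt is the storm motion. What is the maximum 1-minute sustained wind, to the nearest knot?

ΔP = 1012 − 941 = 71 mb.
71^0.625 ≈ 14.356.
V ≈ 6.93 × 14.356 ≈ 99.5 kt.
Translation term: 1.4 × 0.5 × 24 = 16.8 kt.
Corrected V ≈ 116.3 kt → 116 kt.

116 kt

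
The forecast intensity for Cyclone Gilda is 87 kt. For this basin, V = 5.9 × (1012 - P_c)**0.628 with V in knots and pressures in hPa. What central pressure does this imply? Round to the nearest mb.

939 mb

ΔP = (V / 5.9)^(1/0.628) = (87/5.9)^1.592.
87/5.9 = 14.746; 14.746^1.592 ≈ 72.60 mb.
P_c = 1012 − 72.60 = 939.40 ≈ 939 mb.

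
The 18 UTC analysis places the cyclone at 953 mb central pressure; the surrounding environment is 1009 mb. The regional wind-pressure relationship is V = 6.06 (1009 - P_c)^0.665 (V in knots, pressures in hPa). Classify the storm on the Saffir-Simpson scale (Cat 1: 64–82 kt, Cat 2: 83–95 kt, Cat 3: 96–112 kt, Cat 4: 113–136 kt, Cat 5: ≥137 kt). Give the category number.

ΔP = 1009 − 953 = 56 mb.
V ≈ 6.06 × 56^0.665 = 6.06 × 14.54 ≈ 88 kt.
88 kt falls in the Category 2 band.

2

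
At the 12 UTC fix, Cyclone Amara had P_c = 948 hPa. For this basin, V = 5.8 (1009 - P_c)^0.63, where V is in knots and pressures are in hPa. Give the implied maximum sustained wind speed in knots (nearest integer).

ΔP = 1009 − 948 = 61 hPa.
61^0.63 ≈ 13.328.
V ≈ 5.8 × 13.328 ≈ 77.3 kt.

77 kt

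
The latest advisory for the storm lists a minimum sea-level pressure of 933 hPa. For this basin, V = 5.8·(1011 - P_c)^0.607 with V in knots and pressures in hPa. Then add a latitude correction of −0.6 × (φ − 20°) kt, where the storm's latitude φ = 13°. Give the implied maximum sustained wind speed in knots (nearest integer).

ΔP = 1011 − 933 = 78 hPa.
78^0.607 ≈ 14.077.
V ≈ 5.8 × 14.077 ≈ 81.6 kt.
Latitude correction: −0.6 × (13 − 20) = 4.2 kt.
Corrected V ≈ 85.8 kt → 86 kt.

86 kt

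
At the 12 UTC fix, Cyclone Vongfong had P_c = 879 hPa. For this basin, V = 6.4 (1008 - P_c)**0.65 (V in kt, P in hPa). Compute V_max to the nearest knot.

ΔP = 1008 − 879 = 129 hPa.
129^0.65 ≈ 23.544.
V ≈ 6.4 × 23.544 ≈ 150.7 kt.

151 kt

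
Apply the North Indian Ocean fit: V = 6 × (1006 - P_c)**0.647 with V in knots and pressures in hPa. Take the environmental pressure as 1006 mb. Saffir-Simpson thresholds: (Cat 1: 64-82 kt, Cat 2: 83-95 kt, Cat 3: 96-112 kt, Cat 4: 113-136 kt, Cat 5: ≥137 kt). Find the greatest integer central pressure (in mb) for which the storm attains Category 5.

Category 5 begins at V = 137 kt.
Required ΔP = (137/6)^(1/0.647) = 22.833^1.546 ≈ 125.83 mb.
P_c ≤ 1006 − 125.83 = 880.17, so the highest integer P_c is 880 mb.

880 mb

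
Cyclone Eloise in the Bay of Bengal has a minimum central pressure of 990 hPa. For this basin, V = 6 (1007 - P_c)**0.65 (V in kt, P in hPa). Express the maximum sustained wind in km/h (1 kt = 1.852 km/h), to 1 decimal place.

70.1 km/h

ΔP = 1007 − 990 = 17 hPa.
V ≈ 6 × 17^0.65 = 6 × 6.307 ≈ 37.839 kt.
37.839 × 1.852 ≈ 70.08 km/h → 70.1 km/h.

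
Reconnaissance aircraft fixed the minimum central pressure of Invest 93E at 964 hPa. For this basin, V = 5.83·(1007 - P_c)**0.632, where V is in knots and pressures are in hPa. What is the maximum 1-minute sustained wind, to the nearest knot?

63 kt

ΔP = 1007 − 964 = 43 hPa.
43^0.632 ≈ 10.773.
V ≈ 5.83 × 10.773 ≈ 62.8 kt.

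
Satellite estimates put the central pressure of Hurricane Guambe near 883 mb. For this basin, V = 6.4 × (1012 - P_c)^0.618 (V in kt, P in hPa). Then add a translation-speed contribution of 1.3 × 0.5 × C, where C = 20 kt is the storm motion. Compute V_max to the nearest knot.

ΔP = 1012 − 883 = 129 mb.
129^0.618 ≈ 20.153.
V ≈ 6.4 × 20.153 ≈ 129.0 kt.
Translation term: 1.3 × 0.5 × 20 = 13 kt.
Corrected V ≈ 142 kt → 142 kt.

142 kt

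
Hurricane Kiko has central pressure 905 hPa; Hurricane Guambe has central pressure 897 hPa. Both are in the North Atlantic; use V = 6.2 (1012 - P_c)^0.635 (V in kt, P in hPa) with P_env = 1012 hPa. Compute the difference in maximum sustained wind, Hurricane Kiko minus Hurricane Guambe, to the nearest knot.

Hurricane Kiko: ΔP = 107; V ≈ 6.2 × 107^0.635 ≈ 120.52 kt.
Hurricane Guambe: ΔP = 115; V ≈ 6.2 × 115^0.635 ≈ 126.16 kt.
Difference ≈ 120.52 − 126.16 = -5.64 → -6 kt.

-6 kt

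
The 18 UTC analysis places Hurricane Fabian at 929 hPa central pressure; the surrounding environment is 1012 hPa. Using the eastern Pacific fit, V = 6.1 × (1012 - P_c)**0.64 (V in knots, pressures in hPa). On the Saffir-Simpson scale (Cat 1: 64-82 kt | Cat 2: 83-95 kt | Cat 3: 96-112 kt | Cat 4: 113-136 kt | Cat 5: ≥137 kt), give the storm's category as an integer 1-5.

ΔP = 1012 − 929 = 83 hPa.
V ≈ 6.1 × 83^0.64 = 6.1 × 16.91 ≈ 103 kt.
103 kt falls in the Category 3 band.

3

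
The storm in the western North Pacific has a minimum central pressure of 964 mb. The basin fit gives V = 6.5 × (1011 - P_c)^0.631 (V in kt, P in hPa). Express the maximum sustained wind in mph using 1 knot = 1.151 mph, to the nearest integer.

ΔP = 1011 − 964 = 47 mb.
V ≈ 6.5 × 47^0.631 = 6.5 × 11.353 ≈ 73.792 kt.
73.792 × 1.151 ≈ 84.93 mph → 85 mph.

85 mph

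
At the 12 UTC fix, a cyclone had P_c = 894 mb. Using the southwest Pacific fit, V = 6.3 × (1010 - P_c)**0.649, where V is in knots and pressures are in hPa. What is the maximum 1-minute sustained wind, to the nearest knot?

ΔP = 1010 − 894 = 116 mb.
116^0.649 ≈ 21.869.
V ≈ 6.3 × 21.869 ≈ 137.8 kt.

138 kt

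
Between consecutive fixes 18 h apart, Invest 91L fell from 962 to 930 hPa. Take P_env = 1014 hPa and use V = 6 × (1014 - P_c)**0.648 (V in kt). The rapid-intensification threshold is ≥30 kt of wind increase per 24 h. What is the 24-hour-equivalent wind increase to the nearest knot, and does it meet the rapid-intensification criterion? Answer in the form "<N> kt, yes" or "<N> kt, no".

V₁: ΔP = 52, V ≈ 6 × 52^0.648 ≈ 77.65 kt.
V₂: ΔP = 84, V ≈ 6 × 84^0.648 ≈ 105.95 kt.
ΔV over 18 h = 28.30 kt → 24 h equivalent = 28.30 × 24/18 ≈ 37.73 kt.
38 kt ≥ 30 kt ⇒ rapid intensification.

38 kt, yes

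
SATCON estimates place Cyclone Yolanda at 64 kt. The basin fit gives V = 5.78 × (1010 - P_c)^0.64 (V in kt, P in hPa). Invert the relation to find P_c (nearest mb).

ΔP = (V / 5.78)^(1/0.64) = (64/5.78)^1.562.
64/5.78 = 11.073; 11.073^1.562 ≈ 42.82 mb.
P_c = 1010 − 42.82 = 967.18 ≈ 967 mb.

967 mb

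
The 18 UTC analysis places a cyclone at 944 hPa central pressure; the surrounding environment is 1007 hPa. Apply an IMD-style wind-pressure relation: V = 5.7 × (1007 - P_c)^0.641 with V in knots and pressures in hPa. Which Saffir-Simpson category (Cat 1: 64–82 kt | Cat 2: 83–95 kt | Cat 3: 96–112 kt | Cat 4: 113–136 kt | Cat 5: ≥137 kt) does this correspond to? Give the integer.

1

ΔP = 1007 − 944 = 63 hPa.
V ≈ 5.7 × 63^0.641 = 5.7 × 14.24 ≈ 81 kt.
81 kt falls in the Category 1 band.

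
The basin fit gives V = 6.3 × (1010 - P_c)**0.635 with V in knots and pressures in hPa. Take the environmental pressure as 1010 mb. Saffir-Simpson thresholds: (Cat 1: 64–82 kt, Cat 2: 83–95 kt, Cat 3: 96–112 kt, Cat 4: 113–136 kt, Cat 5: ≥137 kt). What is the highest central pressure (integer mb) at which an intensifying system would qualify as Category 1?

Category 1 begins at V = 64 kt.
Required ΔP = (64/6.3)^(1/0.635) = 10.159^1.575 ≈ 38.51 mb.
P_c ≤ 1010 − 38.51 = 971.49, so the highest integer P_c is 971 mb.

971 mb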